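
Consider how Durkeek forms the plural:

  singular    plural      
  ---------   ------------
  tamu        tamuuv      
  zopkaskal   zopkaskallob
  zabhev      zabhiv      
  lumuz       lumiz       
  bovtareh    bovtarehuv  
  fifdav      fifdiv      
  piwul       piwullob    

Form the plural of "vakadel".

"vakadel" ends in -l. The stems ending in -l (piwul → piwullob, zopkaskal → zopkaskallob) double the final consonant and add -ob.
So vakadel → vakadellob.

vakadellob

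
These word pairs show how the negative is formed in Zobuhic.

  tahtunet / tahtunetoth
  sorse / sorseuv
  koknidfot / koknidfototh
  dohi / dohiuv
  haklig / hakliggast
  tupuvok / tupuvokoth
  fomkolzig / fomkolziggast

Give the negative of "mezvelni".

tahtunet and sorse both have last vowel 'e' yet inflect differently (tahtunetoth, sorseuv), so the last vowel is not what conditions the rule; the final letter is.
"mezvelni" ends in -i. The one such stem in the data (dohi → dohiuv) adds -uv, so the same rule applies.
So mezvelni → mezvelniuv.

mezvelniuv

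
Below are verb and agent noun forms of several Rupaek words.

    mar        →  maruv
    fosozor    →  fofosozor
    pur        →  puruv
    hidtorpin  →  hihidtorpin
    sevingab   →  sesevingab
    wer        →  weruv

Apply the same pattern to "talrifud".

tatalrifud

fosozor and pur both end in -r yet inflect differently (fofosozor, puruv), so the final letter is not what conditions the rule; the number of vowels is.
"talrifud" has 3 vowels. The stems with 3 vowels (sevingab → sesevingab, fosozor → fofosozor, hidtorpin → hihidtorpin) repeat the first consonant+vowel as a prefix.
So talrifud → tatalrifud.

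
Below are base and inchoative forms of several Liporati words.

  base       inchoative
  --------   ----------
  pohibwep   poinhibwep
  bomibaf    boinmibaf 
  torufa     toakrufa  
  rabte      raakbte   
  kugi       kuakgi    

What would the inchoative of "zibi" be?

ziakbi

"zibi" ends in a vowel. The stems ending in a vowel (torufa → toakrufa, rabte → raakbte, kugi → kuakgi) insert -ak- after the first vowel.
So zibi → ziakbi.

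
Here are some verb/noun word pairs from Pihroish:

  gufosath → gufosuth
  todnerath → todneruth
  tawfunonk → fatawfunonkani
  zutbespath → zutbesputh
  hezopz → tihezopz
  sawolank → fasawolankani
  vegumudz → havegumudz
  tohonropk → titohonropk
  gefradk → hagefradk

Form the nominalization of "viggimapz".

tiviggimapz

vegumudz and hezopz both end in -z yet inflect differently (havegumudz, tihezopz), so the final letter is not what conditions the rule; the second-to-last letter is.
"viggimapz" has second-to-last letter 'p'. The stems whose second-to-last letter is 'p' (hezopz → tihezopz, tohonropk → titohonropk) add the prefix ti-.
So viggimapz → tiviggimapz.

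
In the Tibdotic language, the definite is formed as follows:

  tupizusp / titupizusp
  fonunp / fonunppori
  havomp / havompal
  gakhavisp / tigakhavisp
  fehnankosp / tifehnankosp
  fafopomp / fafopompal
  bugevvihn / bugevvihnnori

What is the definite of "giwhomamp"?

giwhomampal

"giwhomamp" has second-to-last letter 'm'. The stems whose second-to-last letter is 'm' (havomp → havompal, fafopomp → fafopompal) add -al.
So giwhomamp → giwhomampal.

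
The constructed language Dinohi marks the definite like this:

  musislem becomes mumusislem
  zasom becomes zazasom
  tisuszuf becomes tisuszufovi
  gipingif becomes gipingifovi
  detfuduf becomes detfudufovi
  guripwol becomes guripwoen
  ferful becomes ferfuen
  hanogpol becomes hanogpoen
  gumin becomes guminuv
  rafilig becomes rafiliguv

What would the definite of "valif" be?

zasom and guripwol both have last vowel 'o' yet inflect differently (zazasom, guripwoen), so the last vowel is not what conditions the rule; the final letter is.
"valif" ends in -f. The stems ending in -f (tisuszuf → tisuszufovi, gipingif → gipingifovi, detfuduf → detfudufovi) add -ovi.
So valif → valifovi.

valifovi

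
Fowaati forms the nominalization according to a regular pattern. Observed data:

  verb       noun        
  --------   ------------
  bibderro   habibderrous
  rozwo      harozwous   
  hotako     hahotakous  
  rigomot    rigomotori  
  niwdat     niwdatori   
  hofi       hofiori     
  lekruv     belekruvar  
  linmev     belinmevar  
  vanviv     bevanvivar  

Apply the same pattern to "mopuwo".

hamopuwous

bibderro and rigomot both have last vowel 'o' yet inflect differently (habibderrous, rigomotori), so the last vowel is not what conditions the rule; the final letter is.
"mopuwo" ends in -o. The stems ending in -o (bibderro → habibderrous, rozwo → harozwous, hotako → hahotakous) add ha- … -us around the stem.
The other patterns: stems ending in -i or -t add -ori; stems ending in -v add be- … -ar around the stem.
So mopuwo → hamopuwous.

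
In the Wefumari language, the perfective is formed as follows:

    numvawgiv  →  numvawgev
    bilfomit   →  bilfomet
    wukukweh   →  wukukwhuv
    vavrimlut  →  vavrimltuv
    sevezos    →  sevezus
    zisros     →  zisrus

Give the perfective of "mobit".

bilfomit and vavrimlut both end in -t yet inflect differently (bilfomet, vavrimltuv), so the final letter is not what conditions the rule; the last vowel is.
"mobit" has last vowel 'i'. The stems whose last vowel is 'i' (numvawgiv → numvawgev, bilfomit → bilfomet) change the last vowel to 'e'.
So mobit → mobet.

mobet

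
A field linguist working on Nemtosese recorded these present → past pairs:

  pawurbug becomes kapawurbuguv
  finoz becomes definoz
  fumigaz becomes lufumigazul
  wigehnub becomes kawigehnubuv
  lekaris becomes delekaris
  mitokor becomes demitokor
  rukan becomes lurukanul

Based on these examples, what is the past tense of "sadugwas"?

lusadugwasul

finoz and fumigaz both end in -z yet inflect differently (definoz, lufumigazul), so the final letter is not what conditions the rule; the last vowel is.
"sadugwas" has last vowel 'a'. The stems whose last vowel is 'a' (fumigaz → lufumigazul, rukan → lurukanul) add lu- … -ul around the stem.
The other patterns: stems whose last vowel is 'i' or 'o' add the prefix de-; stems whose last vowel is 'u' add ka- … -uv around the stem.
So sadugwas → lusadugwasul.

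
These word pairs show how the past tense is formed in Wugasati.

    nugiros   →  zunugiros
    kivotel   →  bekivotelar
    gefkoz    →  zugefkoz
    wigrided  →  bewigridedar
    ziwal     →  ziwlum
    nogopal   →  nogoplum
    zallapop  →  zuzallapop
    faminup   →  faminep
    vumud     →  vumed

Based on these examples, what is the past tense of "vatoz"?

ziwal and kivotel both end in -l yet inflect differently (ziwlum, bekivotelar), so the final letter is not what conditions the rule; the last vowel is.
"vatoz" has last vowel 'o'. The stems whose last vowel is 'o' (zallapop → zuzallapop, nugiros → zunugiros, gefkoz → zugefkoz) add the prefix zu-.
The other patterns: stems whose last vowel is 'a' delete the last vowel and add -um; stems whose last vowel is 'u' change the last vowel to 'e'; stems whose last vowel is 'e' add be- … -ar around the stem.
So vatoz → zuvatoz.

zuvatoz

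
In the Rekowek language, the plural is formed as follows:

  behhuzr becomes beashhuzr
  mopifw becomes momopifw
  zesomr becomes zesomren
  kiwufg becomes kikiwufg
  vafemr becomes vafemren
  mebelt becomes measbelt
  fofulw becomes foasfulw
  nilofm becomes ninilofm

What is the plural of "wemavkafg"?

vafemr and behhuzr both end in -r yet inflect differently (vafemren, beashhuzr), so the final letter is not what conditions the rule; the second-to-last letter is.
"wemavkafg" has second-to-last letter 'f'. The stems whose second-to-last letter is 'f' (nilofm → ninilofm, kiwufg → kikiwufg, mopifw → momopifw) repeat the first consonant+vowel as a prefix.
So wemavkafg → wewemavkafg.

wewemavkafg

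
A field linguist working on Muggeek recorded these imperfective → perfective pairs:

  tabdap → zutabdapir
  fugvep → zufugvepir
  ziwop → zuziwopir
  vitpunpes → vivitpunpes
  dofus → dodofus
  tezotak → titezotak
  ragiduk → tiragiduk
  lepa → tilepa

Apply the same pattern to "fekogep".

fugvep and vitpunpes both have last vowel 'e' yet inflect differently (zufugvepir, vivitpunpes), so the last vowel is not what conditions the rule; the final letter is.
"fekogep" ends in -p. The stems ending in -p (tabdap → zutabdapir, fugvep → zufugvepir, ziwop → zuziwopir) add zu- … -ir around the stem.
The other patterns: stems ending in -s repeat the first consonant+vowel as a prefix; stems ending in -a or -k add the prefix ti-.
So fekogep → zufekogepir.

zufekogepir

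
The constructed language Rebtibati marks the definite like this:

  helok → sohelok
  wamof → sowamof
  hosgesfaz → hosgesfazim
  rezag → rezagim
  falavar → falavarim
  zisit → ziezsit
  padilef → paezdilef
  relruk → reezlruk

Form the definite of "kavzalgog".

wamof and padilef both end in -f yet inflect differently (sowamof, paezdilef), so the final letter is not what conditions the rule; the last vowel is.
"kavzalgog" has last vowel 'o'. The stems whose last vowel is 'o' (helok → sohelok, wamof → sowamof) add the prefix so-.
So kavzalgog → sokavzalgog.

sokavzalgog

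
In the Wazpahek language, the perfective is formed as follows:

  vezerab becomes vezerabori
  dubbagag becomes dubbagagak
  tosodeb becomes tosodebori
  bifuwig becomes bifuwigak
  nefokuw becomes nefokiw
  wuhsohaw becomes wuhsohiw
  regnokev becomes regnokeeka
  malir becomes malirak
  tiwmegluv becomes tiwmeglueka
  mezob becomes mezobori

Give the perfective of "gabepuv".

"gabepuv" ends in -v. The stems ending in -v (regnokev → regnokeeka, tiwmegluv → tiwmeglueka) drop the final letter and add -eka.
The other patterns: stems ending in -b add -ori; stems ending in -w change the last vowel to 'i'; stems ending in -g or -r add -ak.
So gabepuv → gabepueka.

gabepueka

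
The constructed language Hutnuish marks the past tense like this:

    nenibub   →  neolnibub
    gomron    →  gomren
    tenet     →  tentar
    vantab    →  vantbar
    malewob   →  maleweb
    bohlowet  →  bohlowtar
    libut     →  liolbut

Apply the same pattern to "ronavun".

roolnavun

"ronavun" has last vowel 'u'. The stems whose last vowel is 'u' (libut → liolbut, nenibub → neolnibub) insert -ol- after the first vowel.
So ronavun → roolnavun.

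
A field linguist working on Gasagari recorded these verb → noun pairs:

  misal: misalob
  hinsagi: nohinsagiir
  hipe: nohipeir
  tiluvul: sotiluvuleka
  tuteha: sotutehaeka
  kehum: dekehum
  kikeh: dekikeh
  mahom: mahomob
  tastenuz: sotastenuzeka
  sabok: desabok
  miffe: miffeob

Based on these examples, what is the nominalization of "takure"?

sotakureeka

hipe and miffe both end in -e yet inflect differently (nohipeir, miffeob), so the final letter is not what conditions the rule; the first letter is.
"takure" begins with t-. The stems beginning with t- (tiluvul → sotiluvuleka, tuteha → sotutehaeka, tastenuz → sotastenuzeka) add so- … -eka around the stem.
The other patterns: stems beginning with h- add no- … -ir around the stem; stems beginning with m- add -ob; stems beginning with k- or s- add the prefix de-.
So takure → sotakureeka.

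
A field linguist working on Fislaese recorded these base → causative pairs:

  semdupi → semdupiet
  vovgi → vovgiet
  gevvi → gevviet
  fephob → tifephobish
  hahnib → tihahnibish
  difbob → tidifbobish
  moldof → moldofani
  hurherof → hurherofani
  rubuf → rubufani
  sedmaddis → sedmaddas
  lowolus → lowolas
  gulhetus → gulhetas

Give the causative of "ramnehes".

semdupi and hahnib both have last vowel 'i' yet inflect differently (semdupiet, tihahnibish), so the last vowel is not what conditions the rule; the final letter is.
"ramnehes" ends in -s. The stems ending in -s (sedmaddis → sedmaddas, lowolus → lowolas, gulhetus → gulhetas) change the last vowel to 'a'.
The other patterns: stems ending in -i add -et; stems ending in -b add ti- … -ish around the stem; stems ending in -f add -ani.
So ramnehes → ramnehas.

ramnehas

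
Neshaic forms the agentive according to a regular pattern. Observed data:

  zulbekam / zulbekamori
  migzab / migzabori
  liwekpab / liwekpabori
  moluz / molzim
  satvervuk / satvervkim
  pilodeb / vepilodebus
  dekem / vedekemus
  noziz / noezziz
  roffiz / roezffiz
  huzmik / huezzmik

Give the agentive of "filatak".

filatakori

migzab and pilodeb both end in -b yet inflect differently (migzabori, vepilodebus), so the final letter is not what conditions the rule; the last vowel is.
"filatak" has last vowel 'a'. The stems whose last vowel is 'a' (zulbekam → zulbekamori, migzab → migzabori, liwekpab → liwekpabori) add -ori.
So filatak → filatakori.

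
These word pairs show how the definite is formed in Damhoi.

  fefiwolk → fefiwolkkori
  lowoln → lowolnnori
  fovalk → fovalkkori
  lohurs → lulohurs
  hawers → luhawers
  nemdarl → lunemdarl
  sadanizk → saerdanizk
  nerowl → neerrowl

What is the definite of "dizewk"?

dierzewk

fefiwolk and sadanizk both end in -k yet inflect differently (fefiwolkkori, saerdanizk), so the final letter is not what conditions the rule; the second-to-last letter is.
"dizewk" has second-to-last letter 'w'. The one such stem in the data (nerowl → neerrowl) inserts -er- after the first vowel (as does sadanizk), so the same rule applies.
So dizewk → dierzewk.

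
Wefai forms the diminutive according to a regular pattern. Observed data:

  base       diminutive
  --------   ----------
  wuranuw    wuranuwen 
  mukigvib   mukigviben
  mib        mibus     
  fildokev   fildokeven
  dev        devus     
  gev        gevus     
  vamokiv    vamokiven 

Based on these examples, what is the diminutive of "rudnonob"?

rudnonoben

fildokev and gev both end in -v yet inflect differently (fildokeven, gevus), so the final letter is not what conditions the rule; the number of vowels is.
"rudnonob" has 3 vowels. The stems with 3 vowels (wuranuw → wuranuwen, fildokev → fildokeven, vamokiv → vamokiven) add -en.
So rudnonob → rudnonoben.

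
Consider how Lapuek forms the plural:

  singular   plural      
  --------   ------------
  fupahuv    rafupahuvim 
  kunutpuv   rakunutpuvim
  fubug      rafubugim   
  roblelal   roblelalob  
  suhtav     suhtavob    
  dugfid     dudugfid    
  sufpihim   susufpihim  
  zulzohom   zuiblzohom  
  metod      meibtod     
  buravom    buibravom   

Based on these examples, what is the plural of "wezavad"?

wezavadob

fupahuv and suhtav both end in -v yet inflect differently (rafupahuvim, suhtavob), so the final letter is not what conditions the rule; the last vowel is.
"wezavad" has last vowel 'a'. The stems whose last vowel is 'a' (roblelal → roblelalob, suhtav → suhtavob) add -ob.
So wezavad → wezavadob.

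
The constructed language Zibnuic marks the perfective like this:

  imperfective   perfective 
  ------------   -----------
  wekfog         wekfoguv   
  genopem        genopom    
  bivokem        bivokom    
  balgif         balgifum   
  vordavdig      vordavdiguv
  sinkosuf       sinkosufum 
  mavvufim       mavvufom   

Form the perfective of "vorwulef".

"vorwulef" ends in -f. The stems ending in -f (sinkosuf → sinkosufum, balgif → balgifum) add -um.
The other patterns: stems ending in -m change the last vowel to 'o'; stems ending in -g add -uv.
So vorwulef → vorwulefum.

vorwulefum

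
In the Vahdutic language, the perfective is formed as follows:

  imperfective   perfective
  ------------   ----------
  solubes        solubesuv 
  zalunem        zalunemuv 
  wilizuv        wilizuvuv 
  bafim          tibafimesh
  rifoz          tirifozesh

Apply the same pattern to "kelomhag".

zalunem and bafim both end in -m yet inflect differently (zalunemuv, tibafimesh), so the final letter is not what conditions the rule; the number of vowels is.
"kelomhag" has 3 vowels. The stems with 3 vowels (solubes → solubesuv, zalunem → zalunemuv, wilizuv → wilizuvuv) add -uv.
The other pattern: stems with 2 vowels add ti- … -esh around the stem.
So kelomhag → kelomhaguv.

kelomhaguv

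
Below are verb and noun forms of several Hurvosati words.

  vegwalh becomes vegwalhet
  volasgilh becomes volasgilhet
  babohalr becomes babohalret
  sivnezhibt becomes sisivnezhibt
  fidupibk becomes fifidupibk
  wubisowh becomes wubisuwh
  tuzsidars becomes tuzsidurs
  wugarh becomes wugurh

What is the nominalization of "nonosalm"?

nonosalmet

"nonosalm" has second-to-last letter 'l'. The stems whose second-to-last letter is 'l' (vegwalh → vegwalhet, volasgilh → volasgilhet, babohalr → babohalret) add -et.
So nonosalm → nonosalmet.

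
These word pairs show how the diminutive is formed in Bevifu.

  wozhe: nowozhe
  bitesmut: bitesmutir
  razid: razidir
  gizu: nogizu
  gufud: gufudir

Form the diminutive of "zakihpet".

zakihpetir

gufud and gizu both have last vowel 'u' yet inflect differently (gufudir, nogizu), so the last vowel is not what conditions the rule; whether the stem ends in a vowel or a consonant is.
"zakihpet" ends in a consonant. The stems ending in a consonant (gufud → gufudir, bitesmut → bitesmutir, razid → razidir) add -ir.
So zakihpet → zakihpetir.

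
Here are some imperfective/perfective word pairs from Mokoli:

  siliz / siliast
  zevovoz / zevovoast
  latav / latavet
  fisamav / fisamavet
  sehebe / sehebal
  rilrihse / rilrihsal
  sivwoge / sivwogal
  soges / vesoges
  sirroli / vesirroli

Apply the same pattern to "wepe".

sehebe and soges both have last vowel 'e' yet inflect differently (sehebal, vesoges), so the last vowel is not what conditions the rule; the final letter is.
"wepe" ends in -e. The stems ending in -e (sehebe → sehebal, rilrihse → rilrihsal, sivwoge → sivwogal) drop the final letter and add -al.
The other patterns: stems ending in -z drop the final letter and add -ast; stems ending in -v add -et; stems ending in -i or -s add the prefix ve-.
So wepe → wepal.

wepal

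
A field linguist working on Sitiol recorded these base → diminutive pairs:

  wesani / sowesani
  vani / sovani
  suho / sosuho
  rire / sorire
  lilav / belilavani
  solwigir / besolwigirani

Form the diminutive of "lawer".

wesani and solwigir both have last vowel 'i' yet inflect differently (sowesani, besolwigirani), so the last vowel is not what conditions the rule; whether the stem ends in a vowel or a consonant is.
"lawer" ends in a consonant. The stems ending in a consonant (lilav → belilavani, solwigir → besolwigirani) add be- … -ani around the stem.
The other pattern: stems ending in a vowel add the prefix so-.
So lawer → belawerani.

belawerani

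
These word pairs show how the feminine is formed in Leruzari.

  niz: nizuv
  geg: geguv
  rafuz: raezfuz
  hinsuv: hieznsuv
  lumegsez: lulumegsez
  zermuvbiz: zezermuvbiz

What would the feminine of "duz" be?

niz and rafuz both end in -z yet inflect differently (nizuv, raezfuz), so the final letter is not what conditions the rule; the number of vowels is.
"duz" has 1 vowel. The stems with 1 vowel (niz → nizuv, geg → geguv) add -uv.
The other patterns: stems with 2 vowels insert -ez- after the first vowel; stems with 3 vowels repeat the first consonant+vowel as a prefix.
So duz → duzuv.

duzuv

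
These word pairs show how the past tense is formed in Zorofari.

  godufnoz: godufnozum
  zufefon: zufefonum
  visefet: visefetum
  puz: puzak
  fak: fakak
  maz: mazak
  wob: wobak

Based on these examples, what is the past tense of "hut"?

"hut" has 1 vowel. The stems with 1 vowel (puz → puzak, fak → fakak, maz → mazak) add -ak.
So hut → hutak.

hutak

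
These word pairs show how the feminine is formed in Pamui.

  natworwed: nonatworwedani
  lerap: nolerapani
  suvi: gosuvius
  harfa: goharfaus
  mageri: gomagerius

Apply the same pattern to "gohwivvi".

gogohwivvius

lerap and harfa both have last vowel 'a' yet inflect differently (nolerapani, goharfaus), so the last vowel is not what conditions the rule; whether the stem ends in a vowel or a consonant is.
"gohwivvi" ends in a vowel. The stems ending in a vowel (suvi → gosuvius, harfa → goharfaus, mageri → gomagerius) add go- … -us around the stem.
So gohwivvi → gogohwivvius.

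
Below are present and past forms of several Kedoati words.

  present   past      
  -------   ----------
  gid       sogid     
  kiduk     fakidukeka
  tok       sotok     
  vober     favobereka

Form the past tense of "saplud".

kiduk and tok both end in -k yet inflect differently (fakidukeka, sotok), so the final letter is not what conditions the rule; the number of vowels is.
"saplud" has 2 vowels. The stems with 2 vowels (kiduk → fakidukeka, vober → favobereka) add fa- … -eka around the stem.
So saplud → fasapludeka.

fasapludeka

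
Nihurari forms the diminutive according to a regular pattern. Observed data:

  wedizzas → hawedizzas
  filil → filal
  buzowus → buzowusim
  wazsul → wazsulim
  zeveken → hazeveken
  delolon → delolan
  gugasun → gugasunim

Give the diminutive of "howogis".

wedizzas and buzowus both end in -s yet inflect differently (hawedizzas, buzowusim), so the final letter is not what conditions the rule; the last vowel is.
"howogis" has last vowel 'i'. The one such stem in the data (filil → filal) changes the last vowel to 'a' (as does delolon), so the same rule applies.
So howogis → howogas.

howogas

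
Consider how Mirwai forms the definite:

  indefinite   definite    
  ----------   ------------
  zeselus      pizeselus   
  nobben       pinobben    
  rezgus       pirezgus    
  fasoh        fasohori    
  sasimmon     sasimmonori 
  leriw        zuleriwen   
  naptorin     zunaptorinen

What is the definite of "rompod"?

nobben and sasimmon both end in -n yet inflect differently (pinobben, sasimmonori), so the final letter is not what conditions the rule; the last vowel is.
"rompod" has last vowel 'o'. The stems whose last vowel is 'o' (fasoh → fasohori, sasimmon → sasimmonori) add -ori.
The other patterns: stems whose last vowel is 'e' or 'u' add the prefix pi-; stems whose last vowel is 'i' add zu- … -en around the stem.
So rompod → rompodori.

rompodori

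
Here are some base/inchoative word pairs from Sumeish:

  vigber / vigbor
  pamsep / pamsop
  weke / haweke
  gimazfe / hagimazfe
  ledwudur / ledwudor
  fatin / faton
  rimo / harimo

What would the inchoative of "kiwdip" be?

"kiwdip" ends in a consonant. The stems ending in a consonant (ledwudur → ledwudor, pamsep → pamsop, fatin → faton) change the last vowel to 'o'.
So kiwdip → kiwdop.

kiwdop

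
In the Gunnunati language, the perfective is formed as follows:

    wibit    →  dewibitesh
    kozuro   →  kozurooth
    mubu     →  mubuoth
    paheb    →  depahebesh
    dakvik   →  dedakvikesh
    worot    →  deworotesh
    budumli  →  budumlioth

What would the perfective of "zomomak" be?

dezomomakesh

worot and kozuro both have last vowel 'o' yet inflect differently (deworotesh, kozurooth), so the last vowel is not what conditions the rule; whether the stem ends in a vowel or a consonant is.
"zomomak" ends in a consonant. The stems ending in a consonant (paheb → depahebesh, dakvik → dedakvikesh, worot → deworotesh) add de- … -esh around the stem.
The other pattern: stems ending in a vowel add -oth.
So zomomak → dezomomakesh.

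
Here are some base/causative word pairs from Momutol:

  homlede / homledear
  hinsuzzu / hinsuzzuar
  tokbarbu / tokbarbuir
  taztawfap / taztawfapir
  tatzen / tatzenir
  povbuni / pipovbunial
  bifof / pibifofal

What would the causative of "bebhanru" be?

hinsuzzu and tokbarbu both end in -u yet inflect differently (hinsuzzuar, tokbarbuir), so the final letter is not what conditions the rule; the first letter is.
"bebhanru" begins with b-. The one such stem in the data (bifof → pibifofal) adds pi- … -al around the stem, so the same rule applies.
The other patterns: stems beginning with h- add -ar; stems beginning with t- add -ir.
So bebhanru → pibebhanrual.

pibebhanrual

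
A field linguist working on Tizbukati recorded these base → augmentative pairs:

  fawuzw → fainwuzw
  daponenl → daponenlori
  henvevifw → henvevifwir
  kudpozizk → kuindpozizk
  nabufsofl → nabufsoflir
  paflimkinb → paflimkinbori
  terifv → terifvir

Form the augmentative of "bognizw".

boingnizw

nabufsofl and daponenl both end in -l yet inflect differently (nabufsoflir, daponenlori), so the final letter is not what conditions the rule; the second-to-last letter is.
"bognizw" has second-to-last letter 'z'. The stems whose second-to-last letter is 'z' (fawuzw → fainwuzw, kudpozizk → kuindpozizk) insert -in- after the first vowel.
So bognizw → boingnizw.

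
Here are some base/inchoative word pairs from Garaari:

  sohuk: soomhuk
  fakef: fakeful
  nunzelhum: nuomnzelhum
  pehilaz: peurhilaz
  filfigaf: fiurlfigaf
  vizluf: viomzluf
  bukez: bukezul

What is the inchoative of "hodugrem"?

hodugremul

"hodugrem" has last vowel 'e'. The stems whose last vowel is 'e' (bukez → bukezul, fakef → fakeful) add -ul.
The other patterns: stems whose last vowel is 'u' insert -om- after the first vowel; stems whose last vowel is 'a' insert -ur- after the first vowel.
So hodugrem → hodugremul.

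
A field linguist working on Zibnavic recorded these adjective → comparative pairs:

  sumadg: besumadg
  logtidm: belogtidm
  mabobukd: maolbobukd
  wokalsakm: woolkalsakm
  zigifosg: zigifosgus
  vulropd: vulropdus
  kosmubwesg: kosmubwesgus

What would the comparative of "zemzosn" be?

logtidm and wokalsakm both end in -m yet inflect differently (belogtidm, woolkalsakm), so the final letter is not what conditions the rule; the second-to-last letter is.
"zemzosn" has second-to-last letter 's'. The stems whose second-to-last letter is 's' (zigifosg → zigifosgus, kosmubwesg → kosmubwesgus) add -us.
So zemzosn → zemzosnus.

zemzosnus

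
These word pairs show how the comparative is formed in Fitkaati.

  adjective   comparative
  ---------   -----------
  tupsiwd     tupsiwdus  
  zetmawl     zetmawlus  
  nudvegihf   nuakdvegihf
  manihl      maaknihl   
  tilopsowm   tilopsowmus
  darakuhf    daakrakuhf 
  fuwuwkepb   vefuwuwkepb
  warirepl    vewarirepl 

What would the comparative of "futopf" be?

vefutopf

zetmawl and warirepl both end in -l yet inflect differently (zetmawlus, vewarirepl), so the final letter is not what conditions the rule; the second-to-last letter is.
"futopf" has second-to-last letter 'p'. The stems whose second-to-last letter is 'p' (warirepl → vewarirepl, fuwuwkepb → vefuwuwkepb) add the prefix ve-.
The other patterns: stems whose second-to-last letter is 'w' add -us; stems whose second-to-last letter is 'h' insert -ak- after the first vowel.
So futopf → vefutopf.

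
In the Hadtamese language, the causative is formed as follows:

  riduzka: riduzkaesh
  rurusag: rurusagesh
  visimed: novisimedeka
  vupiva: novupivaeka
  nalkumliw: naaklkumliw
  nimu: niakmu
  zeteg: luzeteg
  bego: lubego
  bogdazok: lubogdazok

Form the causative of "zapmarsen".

luzapmarsen

riduzka and vupiva both end in -a yet inflect differently (riduzkaesh, novupivaeka), so the final letter is not what conditions the rule; the first letter is.
"zapmarsen" begins with z-. The one such stem in the data (zeteg → luzeteg) adds the prefix lu-, so the same rule applies.
So zapmarsen → luzapmarsen.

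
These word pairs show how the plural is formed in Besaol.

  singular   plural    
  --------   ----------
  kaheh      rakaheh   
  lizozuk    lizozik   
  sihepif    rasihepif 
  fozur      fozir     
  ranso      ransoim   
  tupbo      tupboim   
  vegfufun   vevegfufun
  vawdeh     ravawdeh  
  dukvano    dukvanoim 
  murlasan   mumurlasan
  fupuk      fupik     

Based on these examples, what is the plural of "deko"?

dekoim

vegfufun and fupuk both have last vowel 'u' yet inflect differently (vevegfufun, fupik), so the last vowel is not what conditions the rule; the final letter is.
"deko" ends in -o. The stems ending in -o (tupbo → tupboim, ranso → ransoim, dukvano → dukvanoim) add -im.
The other patterns: stems ending in -n repeat the first consonant+vowel as a prefix; stems ending in -k or -r change the last vowel to 'i'; stems ending in -f or -h add the prefix ra-.
So deko → dekoim.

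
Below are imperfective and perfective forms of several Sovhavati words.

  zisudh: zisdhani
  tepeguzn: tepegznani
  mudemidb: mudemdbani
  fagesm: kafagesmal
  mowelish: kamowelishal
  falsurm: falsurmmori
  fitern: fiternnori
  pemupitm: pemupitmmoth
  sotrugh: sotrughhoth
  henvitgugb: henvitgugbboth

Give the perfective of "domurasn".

zisudh and mowelish both end in -h yet inflect differently (zisdhani, kamowelishal), so the final letter is not what conditions the rule; the second-to-last letter is.
"domurasn" has second-to-last letter 's'. The stems whose second-to-last letter is 's' (fagesm → kafagesmal, mowelish → kamowelishal) add ka- … -al around the stem.
So domurasn → kadomurasnal.

kadomurasnal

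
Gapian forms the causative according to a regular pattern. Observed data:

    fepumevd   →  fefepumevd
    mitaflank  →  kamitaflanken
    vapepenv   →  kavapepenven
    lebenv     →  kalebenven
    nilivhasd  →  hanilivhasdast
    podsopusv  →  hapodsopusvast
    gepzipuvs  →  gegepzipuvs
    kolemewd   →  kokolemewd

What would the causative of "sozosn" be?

"sozosn" has second-to-last letter 's'. The stems whose second-to-last letter is 's' (podsopusv → hapodsopusvast, nilivhasd → hanilivhasdast) add ha- … -ast around the stem.
So sozosn → hasozosnast.

hasozosnast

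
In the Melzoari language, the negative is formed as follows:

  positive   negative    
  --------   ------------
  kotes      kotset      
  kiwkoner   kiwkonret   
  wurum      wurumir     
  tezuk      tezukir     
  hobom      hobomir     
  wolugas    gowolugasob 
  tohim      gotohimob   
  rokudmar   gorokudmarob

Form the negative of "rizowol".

kotes and wolugas both end in -s yet inflect differently (kotset, gowolugasob), so the final letter is not what conditions the rule; the last vowel is.
"rizowol" has last vowel 'o'. The one such stem in the data (hobom → hobomir) adds -ir, so the same rule applies.
So rizowol → rizowolir.

rizowolir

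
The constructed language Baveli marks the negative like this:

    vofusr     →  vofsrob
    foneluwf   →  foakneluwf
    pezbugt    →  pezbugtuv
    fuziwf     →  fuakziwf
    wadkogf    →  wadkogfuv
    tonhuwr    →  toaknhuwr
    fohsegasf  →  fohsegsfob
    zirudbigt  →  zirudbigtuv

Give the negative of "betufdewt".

beaktufdewt

"betufdewt" has second-to-last letter 'w'. The stems whose second-to-last letter is 'w' (tonhuwr → toaknhuwr, foneluwf → foakneluwf, fuziwf → fuakziwf) insert -ak- after the first vowel.
The other patterns: stems whose second-to-last letter is 'g' add -uv; stems whose second-to-last letter is 's' delete the last vowel and add -ob.
So betufdewt → beaktufdewt.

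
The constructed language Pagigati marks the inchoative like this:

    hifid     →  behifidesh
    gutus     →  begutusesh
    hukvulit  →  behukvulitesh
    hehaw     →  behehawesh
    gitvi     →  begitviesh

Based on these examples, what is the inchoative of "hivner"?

Every pair shown (hifid → behifidesh, gutus → begutusesh, hukvulit → behukvulitesh, …) follows the same rule: add be- … -esh around the stem.
So hivner → behivneresh.

behivneresh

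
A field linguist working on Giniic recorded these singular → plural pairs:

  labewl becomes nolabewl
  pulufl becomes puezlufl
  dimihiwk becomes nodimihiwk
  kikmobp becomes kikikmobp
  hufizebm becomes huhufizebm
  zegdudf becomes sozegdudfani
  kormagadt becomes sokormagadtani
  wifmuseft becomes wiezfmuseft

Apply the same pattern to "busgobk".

bubusgobk

kormagadt and wifmuseft both end in -t yet inflect differently (sokormagadtani, wiezfmuseft), so the final letter is not what conditions the rule; the second-to-last letter is.
"busgobk" has second-to-last letter 'b'. The stems whose second-to-last letter is 'b' (kikmobp → kikikmobp, hufizebm → huhufizebm) repeat the first consonant+vowel as a prefix.
The other patterns: stems whose second-to-last letter is 'd' add so- … -ani around the stem; stems whose second-to-last letter is 'f' insert -ez- after the first vowel; stems whose second-to-last letter is 'w' add the prefix no-.
So busgobk → bubusgobk.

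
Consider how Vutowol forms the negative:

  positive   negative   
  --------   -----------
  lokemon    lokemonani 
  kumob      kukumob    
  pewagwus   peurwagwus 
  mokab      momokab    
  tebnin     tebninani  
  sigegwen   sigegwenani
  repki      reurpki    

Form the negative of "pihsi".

kumob and lokemon both have last vowel 'o' yet inflect differently (kukumob, lokemonani), so the last vowel is not what conditions the rule; the final letter is.
"pihsi" ends in -i. The one such stem in the data (repki → reurpki) inserts -ur- after the first vowel (as does pewagwus), so the same rule applies.
So pihsi → piurhsi.

piurhsi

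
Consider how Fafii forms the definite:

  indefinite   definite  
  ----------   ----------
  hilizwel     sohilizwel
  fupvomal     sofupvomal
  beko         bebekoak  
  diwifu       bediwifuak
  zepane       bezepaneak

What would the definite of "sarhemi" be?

zepane and hilizwel both have last vowel 'e' yet inflect differently (bezepaneak, sohilizwel), so the last vowel is not what conditions the rule; whether the stem ends in a vowel or a consonant is.
"sarhemi" ends in a vowel. The stems ending in a vowel (zepane → bezepaneak, beko → bebekoak, diwifu → bediwifuak) add be- … -ak around the stem.
So sarhemi → besarhemiak.

besarhemiak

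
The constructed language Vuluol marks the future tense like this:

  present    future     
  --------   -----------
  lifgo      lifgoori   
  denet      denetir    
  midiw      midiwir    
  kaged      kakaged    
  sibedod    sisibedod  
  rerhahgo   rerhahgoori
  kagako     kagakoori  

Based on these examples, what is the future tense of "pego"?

"pego" ends in -o. The stems ending in -o (lifgo → lifgoori, rerhahgo → rerhahgoori, kagako → kagakoori) add -ori.
The other patterns: stems ending in -d repeat the first consonant+vowel as a prefix; stems ending in -t or -w add -ir.
So pego → pegoori.

pegoori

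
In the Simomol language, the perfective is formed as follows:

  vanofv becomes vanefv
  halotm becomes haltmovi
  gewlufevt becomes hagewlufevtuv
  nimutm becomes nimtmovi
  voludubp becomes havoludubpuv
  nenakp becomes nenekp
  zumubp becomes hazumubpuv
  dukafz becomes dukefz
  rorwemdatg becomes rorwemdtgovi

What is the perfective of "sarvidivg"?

nenakp and voludubp both end in -p yet inflect differently (nenekp, havoludubpuv), so the final letter is not what conditions the rule; the second-to-last letter is.
"sarvidivg" has second-to-last letter 'v'. The one such stem in the data (gewlufevt → hagewlufevtuv) adds ha- … -uv around the stem, so the same rule applies.
So sarvidivg → hasarvidivguv.

hasarvidivguv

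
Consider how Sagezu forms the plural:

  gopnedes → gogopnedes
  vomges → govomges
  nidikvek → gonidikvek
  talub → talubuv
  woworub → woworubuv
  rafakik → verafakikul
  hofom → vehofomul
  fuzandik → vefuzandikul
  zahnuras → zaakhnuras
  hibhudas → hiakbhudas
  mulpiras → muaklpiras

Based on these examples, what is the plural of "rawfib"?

verawfibul

"rawfib" has last vowel 'i'. The stems whose last vowel is 'i' (rafakik → verafakikul, fuzandik → vefuzandikul) add ve- … -ul around the stem.
So rawfib → verawfibul.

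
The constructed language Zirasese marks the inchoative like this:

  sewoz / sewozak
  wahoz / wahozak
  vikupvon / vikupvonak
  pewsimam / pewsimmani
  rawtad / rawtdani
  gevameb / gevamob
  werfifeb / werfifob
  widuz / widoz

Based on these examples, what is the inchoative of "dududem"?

sewoz and widuz both end in -z yet inflect differently (sewozak, widoz), so the final letter is not what conditions the rule; the last vowel is.
"dududem" has last vowel 'e'. The stems whose last vowel is 'e' (gevameb → gevamob, werfifeb → werfifob) change the last vowel to 'o'.
The other patterns: stems whose last vowel is 'o' add -ak; stems whose last vowel is 'a' delete the last vowel and add -ani.
So dududem → dududom.

dududom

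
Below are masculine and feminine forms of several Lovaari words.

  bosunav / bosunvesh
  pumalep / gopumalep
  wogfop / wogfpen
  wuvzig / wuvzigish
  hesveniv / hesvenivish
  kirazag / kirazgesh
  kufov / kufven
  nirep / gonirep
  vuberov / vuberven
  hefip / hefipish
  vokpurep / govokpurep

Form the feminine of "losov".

nirep and hefip both end in -p yet inflect differently (gonirep, hefipish), so the final letter is not what conditions the rule; the last vowel is.
"losov" has last vowel 'o'. The stems whose last vowel is 'o' (kufov → kufven, vuberov → vuberven, wogfop → wogfpen) delete the last vowel and add -en.
So losov → losven.

losven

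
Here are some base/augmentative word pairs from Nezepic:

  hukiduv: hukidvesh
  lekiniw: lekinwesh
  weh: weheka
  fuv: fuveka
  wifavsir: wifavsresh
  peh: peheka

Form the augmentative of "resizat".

resiztesh

hukiduv and fuv both end in -v yet inflect differently (hukidvesh, fuveka), so the final letter is not what conditions the rule; the number of vowels is.
"resizat" has 3 vowels. The stems with 3 vowels (wifavsir → wifavsresh, hukiduv → hukidvesh, lekiniw → lekinwesh) delete the last vowel and add -esh.
The other pattern: stems with 1 vowel add -eka.
So resizat → resiztesh.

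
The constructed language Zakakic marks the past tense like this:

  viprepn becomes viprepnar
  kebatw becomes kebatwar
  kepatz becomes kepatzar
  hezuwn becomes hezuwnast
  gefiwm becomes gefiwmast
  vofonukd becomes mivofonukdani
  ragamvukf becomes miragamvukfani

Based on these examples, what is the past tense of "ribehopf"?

viprepn and hezuwn both end in -n yet inflect differently (viprepnar, hezuwnast), so the final letter is not what conditions the rule; the second-to-last letter is.
"ribehopf" has second-to-last letter 'p'. The one such stem in the data (viprepn → viprepnar) adds -ar, so the same rule applies.
The other patterns: stems whose second-to-last letter is 'w' add -ast; stems whose second-to-last letter is 'k' add mi- … -ani around the stem.
So ribehopf → ribehopfar.

ribehopfar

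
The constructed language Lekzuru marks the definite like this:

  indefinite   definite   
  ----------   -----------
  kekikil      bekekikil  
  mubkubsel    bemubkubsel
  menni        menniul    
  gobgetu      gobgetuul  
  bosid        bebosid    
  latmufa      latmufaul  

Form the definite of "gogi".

kekikil and menni both have last vowel 'i' yet inflect differently (bekekikil, menniul), so the last vowel is not what conditions the rule; whether the stem ends in a vowel or a consonant is.
"gogi" ends in a vowel. The stems ending in a vowel (menni → menniul, latmufa → latmufaul, gobgetu → gobgetuul) add -ul.
The other pattern: stems ending in a consonant add the prefix be-.
So gogi → gogiul.

gogiul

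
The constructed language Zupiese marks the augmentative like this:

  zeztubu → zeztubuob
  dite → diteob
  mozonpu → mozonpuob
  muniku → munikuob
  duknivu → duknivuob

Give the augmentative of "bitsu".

bitsuob

Every pair shown (zeztubu → zeztubuob, dite → diteob, mozonpu → mozonpuob, …) follows the same rule: add -ob.
So bitsu → bitsuob.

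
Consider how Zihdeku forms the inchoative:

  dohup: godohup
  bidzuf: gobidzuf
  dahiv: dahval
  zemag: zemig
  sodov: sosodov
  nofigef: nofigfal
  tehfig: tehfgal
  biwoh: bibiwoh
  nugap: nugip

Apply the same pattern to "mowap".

mowip

nugap and dohup both end in -p yet inflect differently (nugip, godohup), so the final letter is not what conditions the rule; the last vowel is.
"mowap" has last vowel 'a'. The stems whose last vowel is 'a' (zemag → zemig, nugap → nugip) change the last vowel to 'i'.
So mowap → mowip.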